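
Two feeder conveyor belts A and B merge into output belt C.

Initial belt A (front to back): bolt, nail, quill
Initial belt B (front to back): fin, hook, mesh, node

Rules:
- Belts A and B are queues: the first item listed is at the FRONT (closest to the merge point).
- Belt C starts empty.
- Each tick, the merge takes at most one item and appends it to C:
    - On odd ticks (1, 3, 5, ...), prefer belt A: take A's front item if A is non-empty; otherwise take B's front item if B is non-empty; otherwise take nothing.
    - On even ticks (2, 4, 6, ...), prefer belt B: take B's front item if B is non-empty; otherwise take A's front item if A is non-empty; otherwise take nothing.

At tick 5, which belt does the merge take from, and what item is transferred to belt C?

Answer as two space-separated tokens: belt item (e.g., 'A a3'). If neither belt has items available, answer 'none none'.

Answer: A quill

Derivation:
Tick 1: prefer A, take bolt from A; A=[nail,quill] B=[fin,hook,mesh,node] C=[bolt]
Tick 2: prefer B, take fin from B; A=[nail,quill] B=[hook,mesh,node] C=[bolt,fin]
Tick 3: prefer A, take nail from A; A=[quill] B=[hook,mesh,node] C=[bolt,fin,nail]
Tick 4: prefer B, take hook from B; A=[quill] B=[mesh,node] C=[bolt,fin,nail,hook]
Tick 5: prefer A, take quill from A; A=[-] B=[mesh,node] C=[bolt,fin,nail,hook,quill]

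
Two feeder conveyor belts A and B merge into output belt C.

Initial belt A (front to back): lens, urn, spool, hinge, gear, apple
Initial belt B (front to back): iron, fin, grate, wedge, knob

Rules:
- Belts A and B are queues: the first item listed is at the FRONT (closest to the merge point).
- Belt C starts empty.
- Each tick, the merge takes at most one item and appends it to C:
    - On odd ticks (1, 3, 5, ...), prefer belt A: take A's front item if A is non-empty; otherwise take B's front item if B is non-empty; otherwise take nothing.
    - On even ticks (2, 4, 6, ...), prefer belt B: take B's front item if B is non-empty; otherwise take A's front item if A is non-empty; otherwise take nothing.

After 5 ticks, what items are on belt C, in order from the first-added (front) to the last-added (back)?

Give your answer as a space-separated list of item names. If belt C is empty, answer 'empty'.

Tick 1: prefer A, take lens from A; A=[urn,spool,hinge,gear,apple] B=[iron,fin,grate,wedge,knob] C=[lens]
Tick 2: prefer B, take iron from B; A=[urn,spool,hinge,gear,apple] B=[fin,grate,wedge,knob] C=[lens,iron]
Tick 3: prefer A, take urn from A; A=[spool,hinge,gear,apple] B=[fin,grate,wedge,knob] C=[lens,iron,urn]
Tick 4: prefer B, take fin from B; A=[spool,hinge,gear,apple] B=[grate,wedge,knob] C=[lens,iron,urn,fin]
Tick 5: prefer A, take spool from A; A=[hinge,gear,apple] B=[grate,wedge,knob] C=[lens,iron,urn,fin,spool]

Answer: lens iron urn fin spool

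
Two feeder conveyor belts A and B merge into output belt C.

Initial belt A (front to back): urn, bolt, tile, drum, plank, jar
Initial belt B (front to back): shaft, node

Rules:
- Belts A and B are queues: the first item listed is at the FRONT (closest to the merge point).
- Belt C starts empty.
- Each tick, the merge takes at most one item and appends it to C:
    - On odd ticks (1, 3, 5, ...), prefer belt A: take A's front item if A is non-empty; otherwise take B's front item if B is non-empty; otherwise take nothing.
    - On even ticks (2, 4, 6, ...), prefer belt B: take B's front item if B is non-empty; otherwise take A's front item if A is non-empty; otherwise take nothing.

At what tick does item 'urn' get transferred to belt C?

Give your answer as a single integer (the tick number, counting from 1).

Tick 1: prefer A, take urn from A; A=[bolt,tile,drum,plank,jar] B=[shaft,node] C=[urn]

Answer: 1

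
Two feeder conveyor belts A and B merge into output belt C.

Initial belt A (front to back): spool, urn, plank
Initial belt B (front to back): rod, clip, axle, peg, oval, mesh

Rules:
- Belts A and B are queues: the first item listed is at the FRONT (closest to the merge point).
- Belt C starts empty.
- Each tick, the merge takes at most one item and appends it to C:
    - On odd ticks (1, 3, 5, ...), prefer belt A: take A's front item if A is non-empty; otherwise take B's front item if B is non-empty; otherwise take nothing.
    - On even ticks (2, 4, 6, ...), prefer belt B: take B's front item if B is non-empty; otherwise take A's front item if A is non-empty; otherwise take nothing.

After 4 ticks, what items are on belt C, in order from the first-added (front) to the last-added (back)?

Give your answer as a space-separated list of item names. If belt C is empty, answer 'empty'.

Tick 1: prefer A, take spool from A; A=[urn,plank] B=[rod,clip,axle,peg,oval,mesh] C=[spool]
Tick 2: prefer B, take rod from B; A=[urn,plank] B=[clip,axle,peg,oval,mesh] C=[spool,rod]
Tick 3: prefer A, take urn from A; A=[plank] B=[clip,axle,peg,oval,mesh] C=[spool,rod,urn]
Tick 4: prefer B, take clip from B; A=[plank] B=[axle,peg,oval,mesh] C=[spool,rod,urn,clip]

Answer: spool rod urn clip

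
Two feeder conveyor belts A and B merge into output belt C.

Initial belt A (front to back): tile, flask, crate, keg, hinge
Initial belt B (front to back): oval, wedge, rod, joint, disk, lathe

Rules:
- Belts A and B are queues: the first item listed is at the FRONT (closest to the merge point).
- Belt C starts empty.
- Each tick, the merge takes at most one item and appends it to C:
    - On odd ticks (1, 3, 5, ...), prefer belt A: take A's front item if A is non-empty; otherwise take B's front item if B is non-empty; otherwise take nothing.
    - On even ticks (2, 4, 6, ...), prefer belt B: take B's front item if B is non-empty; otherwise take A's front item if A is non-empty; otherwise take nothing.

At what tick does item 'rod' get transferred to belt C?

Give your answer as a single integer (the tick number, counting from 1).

Answer: 6

Derivation:
Tick 1: prefer A, take tile from A; A=[flask,crate,keg,hinge] B=[oval,wedge,rod,joint,disk,lathe] C=[tile]
Tick 2: prefer B, take oval from B; A=[flask,crate,keg,hinge] B=[wedge,rod,joint,disk,lathe] C=[tile,oval]
Tick 3: prefer A, take flask from A; A=[crate,keg,hinge] B=[wedge,rod,joint,disk,lathe] C=[tile,oval,flask]
Tick 4: prefer B, take wedge from B; A=[crate,keg,hinge] B=[rod,joint,disk,lathe] C=[tile,oval,flask,wedge]
Tick 5: prefer A, take crate from A; A=[keg,hinge] B=[rod,joint,disk,lathe] C=[tile,oval,flask,wedge,crate]
Tick 6: prefer B, take rod from B; A=[keg,hinge] B=[joint,disk,lathe] C=[tile,oval,flask,wedge,crate,rod]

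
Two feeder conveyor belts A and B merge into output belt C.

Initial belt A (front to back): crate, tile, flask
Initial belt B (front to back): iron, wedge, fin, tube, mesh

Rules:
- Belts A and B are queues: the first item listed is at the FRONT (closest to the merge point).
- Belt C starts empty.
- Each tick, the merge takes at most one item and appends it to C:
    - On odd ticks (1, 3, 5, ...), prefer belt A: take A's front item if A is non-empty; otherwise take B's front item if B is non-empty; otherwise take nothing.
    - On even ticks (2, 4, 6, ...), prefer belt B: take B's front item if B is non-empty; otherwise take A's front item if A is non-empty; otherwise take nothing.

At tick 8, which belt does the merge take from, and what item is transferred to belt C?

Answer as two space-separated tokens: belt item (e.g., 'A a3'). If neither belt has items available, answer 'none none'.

Answer: B mesh

Derivation:
Tick 1: prefer A, take crate from A; A=[tile,flask] B=[iron,wedge,fin,tube,mesh] C=[crate]
Tick 2: prefer B, take iron from B; A=[tile,flask] B=[wedge,fin,tube,mesh] C=[crate,iron]
Tick 3: prefer A, take tile from A; A=[flask] B=[wedge,fin,tube,mesh] C=[crate,iron,tile]
Tick 4: prefer B, take wedge from B; A=[flask] B=[fin,tube,mesh] C=[crate,iron,tile,wedge]
Tick 5: prefer A, take flask from A; A=[-] B=[fin,tube,mesh] C=[crate,iron,tile,wedge,flask]
Tick 6: prefer B, take fin from B; A=[-] B=[tube,mesh] C=[crate,iron,tile,wedge,flask,fin]
Tick 7: prefer A, take tube from B; A=[-] B=[mesh] C=[crate,iron,tile,wedge,flask,fin,tube]
Tick 8: prefer B, take mesh from B; A=[-] B=[-] C=[crate,iron,tile,wedge,flask,fin,tube,mesh]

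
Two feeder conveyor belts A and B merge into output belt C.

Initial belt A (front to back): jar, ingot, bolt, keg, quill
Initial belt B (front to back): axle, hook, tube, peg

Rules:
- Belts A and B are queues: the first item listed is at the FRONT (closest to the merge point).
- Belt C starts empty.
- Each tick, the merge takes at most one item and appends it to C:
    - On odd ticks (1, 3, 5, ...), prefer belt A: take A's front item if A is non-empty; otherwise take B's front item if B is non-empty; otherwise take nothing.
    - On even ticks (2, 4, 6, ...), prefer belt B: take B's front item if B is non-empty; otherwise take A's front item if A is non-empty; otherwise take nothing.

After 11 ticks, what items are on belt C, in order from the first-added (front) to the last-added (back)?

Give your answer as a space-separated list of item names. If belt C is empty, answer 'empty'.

Tick 1: prefer A, take jar from A; A=[ingot,bolt,keg,quill] B=[axle,hook,tube,peg] C=[jar]
Tick 2: prefer B, take axle from B; A=[ingot,bolt,keg,quill] B=[hook,tube,peg] C=[jar,axle]
Tick 3: prefer A, take ingot from A; A=[bolt,keg,quill] B=[hook,tube,peg] C=[jar,axle,ingot]
Tick 4: prefer B, take hook from B; A=[bolt,keg,quill] B=[tube,peg] C=[jar,axle,ingot,hook]
Tick 5: prefer A, take bolt from A; A=[keg,quill] B=[tube,peg] C=[jar,axle,ingot,hook,bolt]
Tick 6: prefer B, take tube from B; A=[keg,quill] B=[peg] C=[jar,axle,ingot,hook,bolt,tube]
Tick 7: prefer A, take keg from A; A=[quill] B=[peg] C=[jar,axle,ingot,hook,bolt,tube,keg]
Tick 8: prefer B, take peg from B; A=[quill] B=[-] C=[jar,axle,ingot,hook,bolt,tube,keg,peg]
Tick 9: prefer A, take quill from A; A=[-] B=[-] C=[jar,axle,ingot,hook,bolt,tube,keg,peg,quill]
Tick 10: prefer B, both empty, nothing taken; A=[-] B=[-] C=[jar,axle,ingot,hook,bolt,tube,keg,peg,quill]
Tick 11: prefer A, both empty, nothing taken; A=[-] B=[-] C=[jar,axle,ingot,hook,bolt,tube,keg,peg,quill]

Answer: jar axle ingot hook bolt tube keg peg quill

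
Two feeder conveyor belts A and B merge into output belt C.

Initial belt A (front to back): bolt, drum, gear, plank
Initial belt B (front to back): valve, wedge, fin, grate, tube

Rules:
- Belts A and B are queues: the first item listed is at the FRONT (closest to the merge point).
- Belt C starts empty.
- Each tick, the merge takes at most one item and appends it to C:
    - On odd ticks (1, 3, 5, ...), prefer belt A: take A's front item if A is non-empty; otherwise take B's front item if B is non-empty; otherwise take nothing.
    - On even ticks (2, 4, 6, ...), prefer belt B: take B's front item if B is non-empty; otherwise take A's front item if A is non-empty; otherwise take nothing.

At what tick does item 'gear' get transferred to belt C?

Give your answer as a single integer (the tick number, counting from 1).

Answer: 5

Derivation:
Tick 1: prefer A, take bolt from A; A=[drum,gear,plank] B=[valve,wedge,fin,grate,tube] C=[bolt]
Tick 2: prefer B, take valve from B; A=[drum,gear,plank] B=[wedge,fin,grate,tube] C=[bolt,valve]
Tick 3: prefer A, take drum from A; A=[gear,plank] B=[wedge,fin,grate,tube] C=[bolt,valve,drum]
Tick 4: prefer B, take wedge from B; A=[gear,plank] B=[fin,grate,tube] C=[bolt,valve,drum,wedge]
Tick 5: prefer A, take gear from A; A=[plank] B=[fin,grate,tube] C=[bolt,valve,drum,wedge,gear]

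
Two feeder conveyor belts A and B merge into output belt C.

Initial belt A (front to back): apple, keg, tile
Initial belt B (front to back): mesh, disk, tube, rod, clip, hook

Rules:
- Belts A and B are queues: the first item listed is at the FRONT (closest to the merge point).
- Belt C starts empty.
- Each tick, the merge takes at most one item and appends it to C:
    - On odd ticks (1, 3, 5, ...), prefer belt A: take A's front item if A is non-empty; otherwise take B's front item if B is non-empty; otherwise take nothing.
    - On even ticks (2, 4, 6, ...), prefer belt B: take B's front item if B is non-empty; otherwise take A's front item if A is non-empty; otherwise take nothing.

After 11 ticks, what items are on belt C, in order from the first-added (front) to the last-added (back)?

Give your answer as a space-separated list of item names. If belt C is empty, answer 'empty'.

Tick 1: prefer A, take apple from A; A=[keg,tile] B=[mesh,disk,tube,rod,clip,hook] C=[apple]
Tick 2: prefer B, take mesh from B; A=[keg,tile] B=[disk,tube,rod,clip,hook] C=[apple,mesh]
Tick 3: prefer A, take keg from A; A=[tile] B=[disk,tube,rod,clip,hook] C=[apple,mesh,keg]
Tick 4: prefer B, take disk from B; A=[tile] B=[tube,rod,clip,hook] C=[apple,mesh,keg,disk]
Tick 5: prefer A, take tile from A; A=[-] B=[tube,rod,clip,hook] C=[apple,mesh,keg,disk,tile]
Tick 6: prefer B, take tube from B; A=[-] B=[rod,clip,hook] C=[apple,mesh,keg,disk,tile,tube]
Tick 7: prefer A, take rod from B; A=[-] B=[clip,hook] C=[apple,mesh,keg,disk,tile,tube,rod]
Tick 8: prefer B, take clip from B; A=[-] B=[hook] C=[apple,mesh,keg,disk,tile,tube,rod,clip]
Tick 9: prefer A, take hook from B; A=[-] B=[-] C=[apple,mesh,keg,disk,tile,tube,rod,clip,hook]
Tick 10: prefer B, both empty, nothing taken; A=[-] B=[-] C=[apple,mesh,keg,disk,tile,tube,rod,clip,hook]
Tick 11: prefer A, both empty, nothing taken; A=[-] B=[-] C=[apple,mesh,keg,disk,tile,tube,rod,clip,hook]

Answer: apple mesh keg disk tile tube rod clip hook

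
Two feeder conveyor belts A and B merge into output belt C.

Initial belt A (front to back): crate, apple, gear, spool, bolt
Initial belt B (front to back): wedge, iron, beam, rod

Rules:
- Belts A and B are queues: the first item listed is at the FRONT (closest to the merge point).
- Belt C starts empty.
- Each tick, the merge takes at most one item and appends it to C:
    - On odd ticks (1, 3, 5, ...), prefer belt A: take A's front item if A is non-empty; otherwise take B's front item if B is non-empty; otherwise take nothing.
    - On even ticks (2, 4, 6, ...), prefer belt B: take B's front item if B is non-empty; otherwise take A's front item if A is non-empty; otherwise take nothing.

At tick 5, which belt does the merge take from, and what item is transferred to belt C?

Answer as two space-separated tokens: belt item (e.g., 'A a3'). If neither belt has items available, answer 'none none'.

Tick 1: prefer A, take crate from A; A=[apple,gear,spool,bolt] B=[wedge,iron,beam,rod] C=[crate]
Tick 2: prefer B, take wedge from B; A=[apple,gear,spool,bolt] B=[iron,beam,rod] C=[crate,wedge]
Tick 3: prefer A, take apple from A; A=[gear,spool,bolt] B=[iron,beam,rod] C=[crate,wedge,apple]
Tick 4: prefer B, take iron from B; A=[gear,spool,bolt] B=[beam,rod] C=[crate,wedge,apple,iron]
Tick 5: prefer A, take gear from A; A=[spool,bolt] B=[beam,rod] C=[crate,wedge,apple,iron,gear]

Answer: A gear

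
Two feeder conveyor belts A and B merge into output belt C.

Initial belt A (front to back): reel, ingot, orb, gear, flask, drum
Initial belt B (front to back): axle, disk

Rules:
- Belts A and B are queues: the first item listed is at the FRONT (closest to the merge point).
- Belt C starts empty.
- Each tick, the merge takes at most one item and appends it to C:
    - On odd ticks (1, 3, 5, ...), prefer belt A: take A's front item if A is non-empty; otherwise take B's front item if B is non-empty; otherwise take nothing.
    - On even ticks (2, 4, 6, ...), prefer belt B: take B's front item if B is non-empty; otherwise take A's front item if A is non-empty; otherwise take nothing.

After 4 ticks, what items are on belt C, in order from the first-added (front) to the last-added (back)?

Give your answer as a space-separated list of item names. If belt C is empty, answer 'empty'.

Tick 1: prefer A, take reel from A; A=[ingot,orb,gear,flask,drum] B=[axle,disk] C=[reel]
Tick 2: prefer B, take axle from B; A=[ingot,orb,gear,flask,drum] B=[disk] C=[reel,axle]
Tick 3: prefer A, take ingot from A; A=[orb,gear,flask,drum] B=[disk] C=[reel,axle,ingot]
Tick 4: prefer B, take disk from B; A=[orb,gear,flask,drum] B=[-] C=[reel,axle,ingot,disk]

Answer: reel axle ingot disk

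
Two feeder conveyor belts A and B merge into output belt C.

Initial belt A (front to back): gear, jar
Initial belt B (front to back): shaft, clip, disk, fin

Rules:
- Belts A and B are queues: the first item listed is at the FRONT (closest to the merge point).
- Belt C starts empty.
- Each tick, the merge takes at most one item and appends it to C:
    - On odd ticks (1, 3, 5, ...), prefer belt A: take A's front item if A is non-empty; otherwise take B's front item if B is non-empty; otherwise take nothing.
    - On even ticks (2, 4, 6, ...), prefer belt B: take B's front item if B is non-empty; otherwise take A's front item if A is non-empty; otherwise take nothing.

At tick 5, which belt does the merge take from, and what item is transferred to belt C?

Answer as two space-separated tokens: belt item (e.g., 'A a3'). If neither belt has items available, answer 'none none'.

Tick 1: prefer A, take gear from A; A=[jar] B=[shaft,clip,disk,fin] C=[gear]
Tick 2: prefer B, take shaft from B; A=[jar] B=[clip,disk,fin] C=[gear,shaft]
Tick 3: prefer A, take jar from A; A=[-] B=[clip,disk,fin] C=[gear,shaft,jar]
Tick 4: prefer B, take clip from B; A=[-] B=[disk,fin] C=[gear,shaft,jar,clip]
Tick 5: prefer A, take disk from B; A=[-] B=[fin] C=[gear,shaft,jar,clip,disk]

Answer: B disk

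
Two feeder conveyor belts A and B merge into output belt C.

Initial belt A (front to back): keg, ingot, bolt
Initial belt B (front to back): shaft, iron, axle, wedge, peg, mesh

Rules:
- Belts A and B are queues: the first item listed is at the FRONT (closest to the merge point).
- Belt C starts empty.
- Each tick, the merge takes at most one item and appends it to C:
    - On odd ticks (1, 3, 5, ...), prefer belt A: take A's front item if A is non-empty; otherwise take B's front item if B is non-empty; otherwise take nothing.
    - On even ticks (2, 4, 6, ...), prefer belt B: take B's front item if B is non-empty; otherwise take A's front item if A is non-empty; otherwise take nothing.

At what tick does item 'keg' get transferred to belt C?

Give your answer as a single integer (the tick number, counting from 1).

Tick 1: prefer A, take keg from A; A=[ingot,bolt] B=[shaft,iron,axle,wedge,peg,mesh] C=[keg]

Answer: 1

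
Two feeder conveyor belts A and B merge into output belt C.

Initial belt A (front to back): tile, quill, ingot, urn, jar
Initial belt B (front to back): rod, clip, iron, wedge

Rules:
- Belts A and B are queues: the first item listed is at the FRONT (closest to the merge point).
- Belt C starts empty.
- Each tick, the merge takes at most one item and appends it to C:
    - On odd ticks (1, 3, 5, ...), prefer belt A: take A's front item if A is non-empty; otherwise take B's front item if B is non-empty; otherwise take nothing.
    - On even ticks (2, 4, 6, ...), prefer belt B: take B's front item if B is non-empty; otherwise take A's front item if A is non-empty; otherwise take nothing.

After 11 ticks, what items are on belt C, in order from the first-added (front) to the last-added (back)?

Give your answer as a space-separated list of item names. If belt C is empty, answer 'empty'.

Answer: tile rod quill clip ingot iron urn wedge jar

Derivation:
Tick 1: prefer A, take tile from A; A=[quill,ingot,urn,jar] B=[rod,clip,iron,wedge] C=[tile]
Tick 2: prefer B, take rod from B; A=[quill,ingot,urn,jar] B=[clip,iron,wedge] C=[tile,rod]
Tick 3: prefer A, take quill from A; A=[ingot,urn,jar] B=[clip,iron,wedge] C=[tile,rod,quill]
Tick 4: prefer B, take clip from B; A=[ingot,urn,jar] B=[iron,wedge] C=[tile,rod,quill,clip]
Tick 5: prefer A, take ingot from A; A=[urn,jar] B=[iron,wedge] C=[tile,rod,quill,clip,ingot]
Tick 6: prefer B, take iron from B; A=[urn,jar] B=[wedge] C=[tile,rod,quill,clip,ingot,iron]
Tick 7: prefer A, take urn from A; A=[jar] B=[wedge] C=[tile,rod,quill,clip,ingot,iron,urn]
Tick 8: prefer B, take wedge from B; A=[jar] B=[-] C=[tile,rod,quill,clip,ingot,iron,urn,wedge]
Tick 9: prefer A, take jar from A; A=[-] B=[-] C=[tile,rod,quill,clip,ingot,iron,urn,wedge,jar]
Tick 10: prefer B, both empty, nothing taken; A=[-] B=[-] C=[tile,rod,quill,clip,ingot,iron,urn,wedge,jar]
Tick 11: prefer A, both empty, nothing taken; A=[-] B=[-] C=[tile,rod,quill,clip,ingot,iron,urn,wedge,jar]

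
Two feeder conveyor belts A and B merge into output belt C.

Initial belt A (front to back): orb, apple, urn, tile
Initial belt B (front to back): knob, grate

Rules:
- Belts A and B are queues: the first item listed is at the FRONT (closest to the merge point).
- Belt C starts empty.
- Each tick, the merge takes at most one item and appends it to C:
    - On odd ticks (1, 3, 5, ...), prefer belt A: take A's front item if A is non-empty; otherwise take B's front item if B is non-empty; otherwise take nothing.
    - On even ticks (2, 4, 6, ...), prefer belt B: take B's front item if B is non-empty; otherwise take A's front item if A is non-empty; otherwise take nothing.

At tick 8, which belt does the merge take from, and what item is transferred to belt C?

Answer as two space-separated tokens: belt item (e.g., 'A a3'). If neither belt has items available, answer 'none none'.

Tick 1: prefer A, take orb from A; A=[apple,urn,tile] B=[knob,grate] C=[orb]
Tick 2: prefer B, take knob from B; A=[apple,urn,tile] B=[grate] C=[orb,knob]
Tick 3: prefer A, take apple from A; A=[urn,tile] B=[grate] C=[orb,knob,apple]
Tick 4: prefer B, take grate from B; A=[urn,tile] B=[-] C=[orb,knob,apple,grate]
Tick 5: prefer A, take urn from A; A=[tile] B=[-] C=[orb,knob,apple,grate,urn]
Tick 6: prefer B, take tile from A; A=[-] B=[-] C=[orb,knob,apple,grate,urn,tile]
Tick 7: prefer A, both empty, nothing taken; A=[-] B=[-] C=[orb,knob,apple,grate,urn,tile]
Tick 8: prefer B, both empty, nothing taken; A=[-] B=[-] C=[orb,knob,apple,grate,urn,tile]

Answer: none none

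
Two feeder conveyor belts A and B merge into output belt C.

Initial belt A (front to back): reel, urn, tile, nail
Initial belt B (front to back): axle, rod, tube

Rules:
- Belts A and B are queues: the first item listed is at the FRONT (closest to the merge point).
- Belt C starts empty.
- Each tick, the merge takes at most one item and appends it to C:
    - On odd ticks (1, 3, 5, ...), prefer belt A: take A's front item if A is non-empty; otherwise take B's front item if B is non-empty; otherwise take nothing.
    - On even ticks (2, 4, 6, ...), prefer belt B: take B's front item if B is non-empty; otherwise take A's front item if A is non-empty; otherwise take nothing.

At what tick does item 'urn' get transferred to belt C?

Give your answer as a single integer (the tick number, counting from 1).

Tick 1: prefer A, take reel from A; A=[urn,tile,nail] B=[axle,rod,tube] C=[reel]
Tick 2: prefer B, take axle from B; A=[urn,tile,nail] B=[rod,tube] C=[reel,axle]
Tick 3: prefer A, take urn from A; A=[tile,nail] B=[rod,tube] C=[reel,axle,urn]

Answer: 3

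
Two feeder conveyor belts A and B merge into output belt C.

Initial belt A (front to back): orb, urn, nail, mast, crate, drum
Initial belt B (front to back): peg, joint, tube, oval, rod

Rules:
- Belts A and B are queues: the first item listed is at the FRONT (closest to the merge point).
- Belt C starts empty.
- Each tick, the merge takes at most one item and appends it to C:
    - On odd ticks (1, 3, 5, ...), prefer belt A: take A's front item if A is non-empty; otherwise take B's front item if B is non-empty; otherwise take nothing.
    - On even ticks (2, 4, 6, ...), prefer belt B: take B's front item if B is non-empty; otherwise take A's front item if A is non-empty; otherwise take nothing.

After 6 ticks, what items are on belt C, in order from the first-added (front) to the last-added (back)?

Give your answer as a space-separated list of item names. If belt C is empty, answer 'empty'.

Tick 1: prefer A, take orb from A; A=[urn,nail,mast,crate,drum] B=[peg,joint,tube,oval,rod] C=[orb]
Tick 2: prefer B, take peg from B; A=[urn,nail,mast,crate,drum] B=[joint,tube,oval,rod] C=[orb,peg]
Tick 3: prefer A, take urn from A; A=[nail,mast,crate,drum] B=[joint,tube,oval,rod] C=[orb,peg,urn]
Tick 4: prefer B, take joint from B; A=[nail,mast,crate,drum] B=[tube,oval,rod] C=[orb,peg,urn,joint]
Tick 5: prefer A, take nail from A; A=[mast,crate,drum] B=[tube,oval,rod] C=[orb,peg,urn,joint,nail]
Tick 6: prefer B, take tube from B; A=[mast,crate,drum] B=[oval,rod] C=[orb,peg,urn,joint,nail,tube]

Answer: orb peg urn joint nail tube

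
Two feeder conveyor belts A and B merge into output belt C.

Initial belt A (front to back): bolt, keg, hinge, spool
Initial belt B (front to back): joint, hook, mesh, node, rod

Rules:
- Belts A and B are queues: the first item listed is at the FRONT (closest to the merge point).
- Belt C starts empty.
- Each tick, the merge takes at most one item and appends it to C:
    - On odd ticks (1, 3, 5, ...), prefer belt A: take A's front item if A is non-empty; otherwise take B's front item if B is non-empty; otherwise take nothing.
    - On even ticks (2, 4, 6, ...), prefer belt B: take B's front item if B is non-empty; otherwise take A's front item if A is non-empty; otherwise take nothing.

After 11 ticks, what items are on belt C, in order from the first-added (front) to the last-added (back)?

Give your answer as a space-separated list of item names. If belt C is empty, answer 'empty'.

Answer: bolt joint keg hook hinge mesh spool node rod

Derivation:
Tick 1: prefer A, take bolt from A; A=[keg,hinge,spool] B=[joint,hook,mesh,node,rod] C=[bolt]
Tick 2: prefer B, take joint from B; A=[keg,hinge,spool] B=[hook,mesh,node,rod] C=[bolt,joint]
Tick 3: prefer A, take keg from A; A=[hinge,spool] B=[hook,mesh,node,rod] C=[bolt,joint,keg]
Tick 4: prefer B, take hook from B; A=[hinge,spool] B=[mesh,node,rod] C=[bolt,joint,keg,hook]
Tick 5: prefer A, take hinge from A; A=[spool] B=[mesh,node,rod] C=[bolt,joint,keg,hook,hinge]
Tick 6: prefer B, take mesh from B; A=[spool] B=[node,rod] C=[bolt,joint,keg,hook,hinge,mesh]
Tick 7: prefer A, take spool from A; A=[-] B=[node,rod] C=[bolt,joint,keg,hook,hinge,mesh,spool]
Tick 8: prefer B, take node from B; A=[-] B=[rod] C=[bolt,joint,keg,hook,hinge,mesh,spool,node]
Tick 9: prefer A, take rod from B; A=[-] B=[-] C=[bolt,joint,keg,hook,hinge,mesh,spool,node,rod]
Tick 10: prefer B, both empty, nothing taken; A=[-] B=[-] C=[bolt,joint,keg,hook,hinge,mesh,spool,node,rod]
Tick 11: prefer A, both empty, nothing taken; A=[-] B=[-] C=[bolt,joint,keg,hook,hinge,mesh,spool,node,rod]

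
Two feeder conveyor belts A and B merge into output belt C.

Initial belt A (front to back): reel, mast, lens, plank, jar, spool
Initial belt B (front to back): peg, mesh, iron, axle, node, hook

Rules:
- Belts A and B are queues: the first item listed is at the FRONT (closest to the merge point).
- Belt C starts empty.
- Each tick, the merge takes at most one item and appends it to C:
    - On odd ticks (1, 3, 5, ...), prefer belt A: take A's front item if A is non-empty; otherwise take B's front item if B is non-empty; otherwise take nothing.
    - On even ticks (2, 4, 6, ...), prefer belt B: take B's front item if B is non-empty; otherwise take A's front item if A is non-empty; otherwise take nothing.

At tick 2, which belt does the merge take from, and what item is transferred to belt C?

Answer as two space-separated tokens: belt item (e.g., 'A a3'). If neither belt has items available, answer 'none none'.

Tick 1: prefer A, take reel from A; A=[mast,lens,plank,jar,spool] B=[peg,mesh,iron,axle,node,hook] C=[reel]
Tick 2: prefer B, take peg from B; A=[mast,lens,plank,jar,spool] B=[mesh,iron,axle,node,hook] C=[reel,peg]

Answer: B peg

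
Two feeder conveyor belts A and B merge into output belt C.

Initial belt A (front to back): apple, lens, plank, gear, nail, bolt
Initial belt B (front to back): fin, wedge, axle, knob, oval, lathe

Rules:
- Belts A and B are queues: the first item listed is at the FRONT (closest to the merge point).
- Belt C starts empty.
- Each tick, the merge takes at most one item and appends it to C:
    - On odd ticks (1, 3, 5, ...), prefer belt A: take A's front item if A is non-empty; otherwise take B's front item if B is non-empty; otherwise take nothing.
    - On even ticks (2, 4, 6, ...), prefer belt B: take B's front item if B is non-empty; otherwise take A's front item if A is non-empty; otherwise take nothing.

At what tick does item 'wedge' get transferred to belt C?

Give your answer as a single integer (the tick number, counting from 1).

Answer: 4

Derivation:
Tick 1: prefer A, take apple from A; A=[lens,plank,gear,nail,bolt] B=[fin,wedge,axle,knob,oval,lathe] C=[apple]
Tick 2: prefer B, take fin from B; A=[lens,plank,gear,nail,bolt] B=[wedge,axle,knob,oval,lathe] C=[apple,fin]
Tick 3: prefer A, take lens from A; A=[plank,gear,nail,bolt] B=[wedge,axle,knob,oval,lathe] C=[apple,fin,lens]
Tick 4: prefer B, take wedge from B; A=[plank,gear,nail,bolt] B=[axle,knob,oval,lathe] C=[apple,fin,lens,wedge]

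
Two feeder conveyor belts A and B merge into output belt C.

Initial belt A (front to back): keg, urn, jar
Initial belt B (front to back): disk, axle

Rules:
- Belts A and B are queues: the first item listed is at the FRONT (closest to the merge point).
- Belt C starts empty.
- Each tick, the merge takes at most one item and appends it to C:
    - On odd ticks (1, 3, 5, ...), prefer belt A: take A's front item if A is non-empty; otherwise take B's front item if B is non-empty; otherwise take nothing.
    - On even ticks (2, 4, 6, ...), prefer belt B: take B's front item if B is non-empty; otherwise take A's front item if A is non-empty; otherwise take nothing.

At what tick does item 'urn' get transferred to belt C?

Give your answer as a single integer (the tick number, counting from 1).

Tick 1: prefer A, take keg from A; A=[urn,jar] B=[disk,axle] C=[keg]
Tick 2: prefer B, take disk from B; A=[urn,jar] B=[axle] C=[keg,disk]
Tick 3: prefer A, take urn from A; A=[jar] B=[axle] C=[keg,disk,urn]

Answer: 3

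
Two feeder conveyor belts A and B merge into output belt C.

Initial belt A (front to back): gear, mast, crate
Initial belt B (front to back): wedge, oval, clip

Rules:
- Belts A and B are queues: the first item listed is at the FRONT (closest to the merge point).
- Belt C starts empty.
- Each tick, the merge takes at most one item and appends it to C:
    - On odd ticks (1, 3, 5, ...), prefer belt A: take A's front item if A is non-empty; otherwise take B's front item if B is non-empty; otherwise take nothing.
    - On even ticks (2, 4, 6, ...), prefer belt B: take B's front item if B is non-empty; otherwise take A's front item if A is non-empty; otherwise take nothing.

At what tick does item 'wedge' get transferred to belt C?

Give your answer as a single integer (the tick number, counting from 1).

Tick 1: prefer A, take gear from A; A=[mast,crate] B=[wedge,oval,clip] C=[gear]
Tick 2: prefer B, take wedge from B; A=[mast,crate] B=[oval,clip] C=[gear,wedge]

Answer: 2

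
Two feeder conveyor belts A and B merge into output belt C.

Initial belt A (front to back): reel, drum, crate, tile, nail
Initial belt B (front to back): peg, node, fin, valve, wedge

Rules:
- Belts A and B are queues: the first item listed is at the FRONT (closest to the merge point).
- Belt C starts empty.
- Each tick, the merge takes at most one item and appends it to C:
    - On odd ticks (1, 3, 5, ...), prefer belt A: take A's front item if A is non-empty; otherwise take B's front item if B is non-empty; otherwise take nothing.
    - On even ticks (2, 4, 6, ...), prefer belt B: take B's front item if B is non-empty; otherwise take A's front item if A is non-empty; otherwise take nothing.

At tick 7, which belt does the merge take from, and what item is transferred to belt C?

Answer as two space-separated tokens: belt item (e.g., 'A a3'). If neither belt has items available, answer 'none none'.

Tick 1: prefer A, take reel from A; A=[drum,crate,tile,nail] B=[peg,node,fin,valve,wedge] C=[reel]
Tick 2: prefer B, take peg from B; A=[drum,crate,tile,nail] B=[node,fin,valve,wedge] C=[reel,peg]
Tick 3: prefer A, take drum from A; A=[crate,tile,nail] B=[node,fin,valve,wedge] C=[reel,peg,drum]
Tick 4: prefer B, take node from B; A=[crate,tile,nail] B=[fin,valve,wedge] C=[reel,peg,drum,node]
Tick 5: prefer A, take crate from A; A=[tile,nail] B=[fin,valve,wedge] C=[reel,peg,drum,node,crate]
Tick 6: prefer B, take fin from B; A=[tile,nail] B=[valve,wedge] C=[reel,peg,drum,node,crate,fin]
Tick 7: prefer A, take tile from A; A=[nail] B=[valve,wedge] C=[reel,peg,drum,node,crate,fin,tile]

Answer: A tile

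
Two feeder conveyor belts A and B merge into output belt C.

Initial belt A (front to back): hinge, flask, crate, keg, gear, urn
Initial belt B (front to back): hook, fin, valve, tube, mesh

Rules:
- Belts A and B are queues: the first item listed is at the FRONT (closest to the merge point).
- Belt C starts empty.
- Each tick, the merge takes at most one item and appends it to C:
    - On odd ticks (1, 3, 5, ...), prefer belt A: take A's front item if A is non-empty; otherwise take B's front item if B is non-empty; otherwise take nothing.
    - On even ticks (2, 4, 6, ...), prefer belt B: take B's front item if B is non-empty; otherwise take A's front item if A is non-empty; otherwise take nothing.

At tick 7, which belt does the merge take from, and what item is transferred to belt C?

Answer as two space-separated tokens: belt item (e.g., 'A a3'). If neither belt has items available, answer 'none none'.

Answer: A keg

Derivation:
Tick 1: prefer A, take hinge from A; A=[flask,crate,keg,gear,urn] B=[hook,fin,valve,tube,mesh] C=[hinge]
Tick 2: prefer B, take hook from B; A=[flask,crate,keg,gear,urn] B=[fin,valve,tube,mesh] C=[hinge,hook]
Tick 3: prefer A, take flask from A; A=[crate,keg,gear,urn] B=[fin,valve,tube,mesh] C=[hinge,hook,flask]
Tick 4: prefer B, take fin from B; A=[crate,keg,gear,urn] B=[valve,tube,mesh] C=[hinge,hook,flask,fin]
Tick 5: prefer A, take crate from A; A=[keg,gear,urn] B=[valve,tube,mesh] C=[hinge,hook,flask,fin,crate]
Tick 6: prefer B, take valve from B; A=[keg,gear,urn] B=[tube,mesh] C=[hinge,hook,flask,fin,crate,valve]
Tick 7: prefer A, take keg from A; A=[gear,urn] B=[tube,mesh] C=[hinge,hook,flask,fin,crate,valve,keg]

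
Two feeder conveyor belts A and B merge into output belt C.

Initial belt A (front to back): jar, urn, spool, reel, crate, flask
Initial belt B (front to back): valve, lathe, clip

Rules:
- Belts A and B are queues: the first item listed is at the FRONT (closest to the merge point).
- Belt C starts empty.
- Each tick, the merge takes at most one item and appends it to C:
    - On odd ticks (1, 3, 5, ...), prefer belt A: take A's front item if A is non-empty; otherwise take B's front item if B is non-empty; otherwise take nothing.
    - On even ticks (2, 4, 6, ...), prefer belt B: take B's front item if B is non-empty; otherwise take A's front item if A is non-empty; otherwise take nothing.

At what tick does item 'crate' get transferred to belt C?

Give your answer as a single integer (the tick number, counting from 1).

Tick 1: prefer A, take jar from A; A=[urn,spool,reel,crate,flask] B=[valve,lathe,clip] C=[jar]
Tick 2: prefer B, take valve from B; A=[urn,spool,reel,crate,flask] B=[lathe,clip] C=[jar,valve]
Tick 3: prefer A, take urn from A; A=[spool,reel,crate,flask] B=[lathe,clip] C=[jar,valve,urn]
Tick 4: prefer B, take lathe from B; A=[spool,reel,crate,flask] B=[clip] C=[jar,valve,urn,lathe]
Tick 5: prefer A, take spool from A; A=[reel,crate,flask] B=[clip] C=[jar,valve,urn,lathe,spool]
Tick 6: prefer B, take clip from B; A=[reel,crate,flask] B=[-] C=[jar,valve,urn,lathe,spool,clip]
Tick 7: prefer A, take reel from A; A=[crate,flask] B=[-] C=[jar,valve,urn,lathe,spool,clip,reel]
Tick 8: prefer B, take crate from A; A=[flask] B=[-] C=[jar,valve,urn,lathe,spool,clip,reel,crate]

Answer: 8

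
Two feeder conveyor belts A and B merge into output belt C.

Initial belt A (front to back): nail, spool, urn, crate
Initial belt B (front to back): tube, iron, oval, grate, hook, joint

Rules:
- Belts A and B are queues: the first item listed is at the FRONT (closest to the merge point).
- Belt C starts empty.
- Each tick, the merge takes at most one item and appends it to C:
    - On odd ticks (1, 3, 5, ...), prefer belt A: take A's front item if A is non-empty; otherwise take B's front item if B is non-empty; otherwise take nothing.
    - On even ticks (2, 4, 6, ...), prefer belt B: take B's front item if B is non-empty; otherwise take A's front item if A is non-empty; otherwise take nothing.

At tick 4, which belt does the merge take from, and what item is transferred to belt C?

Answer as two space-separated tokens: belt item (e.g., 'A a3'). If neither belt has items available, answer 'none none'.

Tick 1: prefer A, take nail from A; A=[spool,urn,crate] B=[tube,iron,oval,grate,hook,joint] C=[nail]
Tick 2: prefer B, take tube from B; A=[spool,urn,crate] B=[iron,oval,grate,hook,joint] C=[nail,tube]
Tick 3: prefer A, take spool from A; A=[urn,crate] B=[iron,oval,grate,hook,joint] C=[nail,tube,spool]
Tick 4: prefer B, take iron from B; A=[urn,crate] B=[oval,grate,hook,joint] C=[nail,tube,spool,iron]

Answer: B iron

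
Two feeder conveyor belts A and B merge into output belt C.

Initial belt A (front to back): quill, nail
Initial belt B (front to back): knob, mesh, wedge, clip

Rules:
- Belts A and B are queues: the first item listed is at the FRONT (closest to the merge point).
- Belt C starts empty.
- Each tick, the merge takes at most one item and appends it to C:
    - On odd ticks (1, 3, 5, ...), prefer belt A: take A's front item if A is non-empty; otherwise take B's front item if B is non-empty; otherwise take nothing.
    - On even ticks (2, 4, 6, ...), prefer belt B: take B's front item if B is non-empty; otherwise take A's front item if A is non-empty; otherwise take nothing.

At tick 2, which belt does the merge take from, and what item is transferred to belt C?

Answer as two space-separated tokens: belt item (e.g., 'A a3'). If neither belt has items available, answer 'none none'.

Tick 1: prefer A, take quill from A; A=[nail] B=[knob,mesh,wedge,clip] C=[quill]
Tick 2: prefer B, take knob from B; A=[nail] B=[mesh,wedge,clip] C=[quill,knob]

Answer: B knob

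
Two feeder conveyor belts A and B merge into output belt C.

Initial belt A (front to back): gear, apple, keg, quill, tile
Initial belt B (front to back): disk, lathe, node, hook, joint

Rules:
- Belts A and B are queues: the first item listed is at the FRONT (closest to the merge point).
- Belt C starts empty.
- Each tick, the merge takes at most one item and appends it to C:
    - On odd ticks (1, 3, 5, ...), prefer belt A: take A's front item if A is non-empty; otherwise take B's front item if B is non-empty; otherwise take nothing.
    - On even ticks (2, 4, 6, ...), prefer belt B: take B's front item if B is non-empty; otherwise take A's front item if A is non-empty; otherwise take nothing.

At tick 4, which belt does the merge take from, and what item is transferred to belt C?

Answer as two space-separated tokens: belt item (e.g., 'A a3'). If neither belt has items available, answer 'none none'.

Answer: B lathe

Derivation:
Tick 1: prefer A, take gear from A; A=[apple,keg,quill,tile] B=[disk,lathe,node,hook,joint] C=[gear]
Tick 2: prefer B, take disk from B; A=[apple,keg,quill,tile] B=[lathe,node,hook,joint] C=[gear,disk]
Tick 3: prefer A, take apple from A; A=[keg,quill,tile] B=[lathe,node,hook,joint] C=[gear,disk,apple]
Tick 4: prefer B, take lathe from B; A=[keg,quill,tile] B=[node,hook,joint] C=[gear,disk,apple,lathe]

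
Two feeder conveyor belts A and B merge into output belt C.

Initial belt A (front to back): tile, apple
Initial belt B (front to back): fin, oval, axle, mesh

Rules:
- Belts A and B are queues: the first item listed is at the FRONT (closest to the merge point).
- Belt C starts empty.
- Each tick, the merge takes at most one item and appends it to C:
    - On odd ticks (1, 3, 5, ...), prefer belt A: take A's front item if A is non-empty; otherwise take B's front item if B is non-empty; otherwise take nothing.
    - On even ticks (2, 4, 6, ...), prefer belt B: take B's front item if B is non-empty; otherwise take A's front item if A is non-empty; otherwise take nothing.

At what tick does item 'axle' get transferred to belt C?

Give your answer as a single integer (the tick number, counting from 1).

Tick 1: prefer A, take tile from A; A=[apple] B=[fin,oval,axle,mesh] C=[tile]
Tick 2: prefer B, take fin from B; A=[apple] B=[oval,axle,mesh] C=[tile,fin]
Tick 3: prefer A, take apple from A; A=[-] B=[oval,axle,mesh] C=[tile,fin,apple]
Tick 4: prefer B, take oval from B; A=[-] B=[axle,mesh] C=[tile,fin,apple,oval]
Tick 5: prefer A, take axle from B; A=[-] B=[mesh] C=[tile,fin,apple,oval,axle]

Answer: 5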